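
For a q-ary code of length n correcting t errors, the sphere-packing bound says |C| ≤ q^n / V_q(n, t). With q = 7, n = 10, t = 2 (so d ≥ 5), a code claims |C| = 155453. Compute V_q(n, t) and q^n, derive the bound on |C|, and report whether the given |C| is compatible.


V_q(n, t) = 1681, q^n = 282475249, Hamming bound = 168040, |C| = 155453 ≤ bound (satisfied).

Step 1: Compute V_q(n, t) = Σ_{j=0}^2 C(n, j) (q−1)^j.
  j = 0: C(10,0)·(6)^0 = 1·1 = 1.
  j = 1: C(10,1)·(6)^1 = 10·6 = 60.
  j = 2: C(10,2)·(6)^2 = 45·36 = 1620.
  V_q(n, t) = 1 + 60 + 1620 = 1681.
Step 2: q^n = 7^10 = 282475249.
Step 3: Hamming bound ⌊q^n / V_q(n,t)⌋ = ⌊282475249/1681⌋ = 168040.
Step 4: Compare |C| = 155453 to 168040: satisfied.
The claimed |C| lies below the Hamming bound.


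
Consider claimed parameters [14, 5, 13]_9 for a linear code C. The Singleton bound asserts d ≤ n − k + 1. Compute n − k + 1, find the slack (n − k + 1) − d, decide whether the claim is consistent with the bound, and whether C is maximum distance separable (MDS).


Singleton RHS = n − k + 1 = 10, slack = -3, bound violated (no such code; not MDS).

Singleton bound: d ≤ n − k + 1.
Here n = 14, k = 5, so n − k + 1 = 10.
Given d = 13, check d ≤ 10: NO.
Slack = (n − k + 1) − d = -3.
The slack is negative: d = 13 exceeds n − k + 1 = 10 by 3, so the Singleton bound is violated and no linear [14, 5, 13]_9 code can exist. In particular it is not MDS (MDS requires d = n − k + 1 exactly).
Description: the claimed parameters are [14, 5, 13]_9; such a code would be impossible (violates the Singleton bound).


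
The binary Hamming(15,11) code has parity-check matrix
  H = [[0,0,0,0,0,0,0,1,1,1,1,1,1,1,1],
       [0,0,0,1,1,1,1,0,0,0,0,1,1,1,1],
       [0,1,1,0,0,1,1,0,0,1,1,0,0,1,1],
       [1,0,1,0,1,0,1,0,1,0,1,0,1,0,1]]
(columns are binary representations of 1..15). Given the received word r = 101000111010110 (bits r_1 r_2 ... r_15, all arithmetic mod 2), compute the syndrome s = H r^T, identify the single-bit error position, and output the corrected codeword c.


s = (1, 1, 0, 0)^T, error position = 12, corrected codeword c = 101000111011110

Compute s = H r^T mod 2 one row at a time:
  s_1 = 1 + 1 + 0 + 1 + 0 + 1 + 1 + 0 = 5 ≡ 1 (mod 2).
  s_2 = 0 + 0 + 0 + 1 + 0 + 1 + 1 + 0 = 3 ≡ 1 (mod 2).
  s_3 = 0 + 1 + 0 + 1 + 0 + 1 + 1 + 0 = 4 ≡ 0 (mod 2).
  s_4 = 1 + 1 + 0 + 1 + 1 + 1 + 1 + 0 = 6 ≡ 0 (mod 2).
s = (1, 1, 0, 0)^T — this equals column 12 of H (binary 1100), so error is at position 12.
Correct: flip bit 12 of r = 101000111010110 to get c = 101000111011110.


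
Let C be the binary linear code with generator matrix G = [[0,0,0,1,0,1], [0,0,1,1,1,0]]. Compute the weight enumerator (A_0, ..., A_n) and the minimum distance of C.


Weight distribution: A_0 = 1, A_2 = 1, A_3 = 2. Minimum distance d = 2.

Enumerate all 2^2 = 4 messages m ∈ F_2^2.
For each, compute codeword c = mG in F_2^6, then tally its weight.
  m = 00 → c = 000000, weight = 0.
  m = 10 → c = 000101, weight = 2.
  m = 01 → c = 001110, weight = 3.
  m = 11 → c = 001011, weight = 3.
Tally weights:
  weight 0: 1 codewords.
  weight 2: 1 codewords.
  weight 3: 2 codewords.
Minimum distance d = smallest w > 0 with A_w > 0 = 2.
Sanity: Σ A_w = 4 = 2^2 = 4 ✓.


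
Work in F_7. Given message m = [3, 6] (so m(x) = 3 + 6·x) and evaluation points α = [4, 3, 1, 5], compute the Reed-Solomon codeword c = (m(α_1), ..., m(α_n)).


c = [6, 0, 2, 5]

Message polynomial: m(x) = 3 + 6·x (mod 7).
For each evaluation point α_i, compute m(α_i) mod 7:
  α_1 = 4: Horner steps 6 → 6, so m(4) = 6.
  α_2 = 3: Horner steps 6 → 0, so m(3) = 0.
  α_3 = 1: Horner steps 6 → 2, so m(1) = 2.
  α_4 = 5: Horner steps 6 → 5, so m(5) = 5.
Codeword c = [6, 0, 2, 5] ∈ F_7^4.


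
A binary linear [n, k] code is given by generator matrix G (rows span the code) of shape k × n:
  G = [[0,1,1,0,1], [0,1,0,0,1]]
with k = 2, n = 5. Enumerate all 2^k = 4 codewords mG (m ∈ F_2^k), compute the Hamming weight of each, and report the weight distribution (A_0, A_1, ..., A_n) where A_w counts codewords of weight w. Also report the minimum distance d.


Weight distribution: A_0 = 1, A_1 = 1, A_2 = 1, A_3 = 1. Minimum distance d = 1.

Enumerate all 2^2 = 4 messages m ∈ F_2^2.
For each, compute codeword c = mG in F_2^5, then tally its weight.
  m = 00 → c = 00000, weight = 0.
  m = 10 → c = 01101, weight = 3.
  m = 01 → c = 01001, weight = 2.
  m = 11 → c = 00100, weight = 1.
Tally weights:
  weight 0: 1 codewords.
  weight 1: 1 codewords.
  weight 2: 1 codewords.
  weight 3: 1 codewords.
Minimum distance d = smallest w > 0 with A_w > 0 = 1.
Sanity: Σ A_w = 4 = 2^2 = 4 ✓.


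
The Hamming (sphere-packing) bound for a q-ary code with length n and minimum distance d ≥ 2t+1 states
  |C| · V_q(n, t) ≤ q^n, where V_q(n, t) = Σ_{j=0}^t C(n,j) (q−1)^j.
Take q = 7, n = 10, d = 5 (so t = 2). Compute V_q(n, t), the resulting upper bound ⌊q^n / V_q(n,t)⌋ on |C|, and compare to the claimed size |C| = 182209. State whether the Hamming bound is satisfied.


V_q(n, t) = 1681, q^n = 282475249, Hamming bound = 168040, |C| = 182209 > bound (violated).

Step 1: Compute V_q(n, t) = Σ_{j=0}^2 C(n, j) (q−1)^j.
  j = 0: C(10,0)·(6)^0 = 1·1 = 1.
  j = 1: C(10,1)·(6)^1 = 10·6 = 60.
  j = 2: C(10,2)·(6)^2 = 45·36 = 1620.
  V_q(n, t) = 1 + 60 + 1620 = 1681.
Step 2: q^n = 7^10 = 282475249.
Step 3: Hamming bound ⌊q^n / V_q(n,t)⌋ = ⌊282475249/1681⌋ = 168040.
Step 4: Compare |C| = 182209 to 168040: violated.
The claimed |C| lies above the Hamming bound, so no 7-ary code of length 10 with d ≥ 5 can have 182209 codewords.


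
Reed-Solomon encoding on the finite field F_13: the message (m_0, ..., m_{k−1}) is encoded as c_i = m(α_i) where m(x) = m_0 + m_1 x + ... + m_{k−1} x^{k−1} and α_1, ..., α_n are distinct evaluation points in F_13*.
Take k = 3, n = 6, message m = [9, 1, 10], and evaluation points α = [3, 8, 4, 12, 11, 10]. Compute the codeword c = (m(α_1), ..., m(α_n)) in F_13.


c = [11, 7, 4, 5, 8, 5]

Message polynomial: m(x) = 9 + 1·x + 10·x^2 (mod 13).
For each evaluation point α_i, compute m(α_i) mod 13:
  α_1 = 3: Horner steps 10 → 5 → 11, so m(3) = 11.
  α_2 = 8: Horner steps 10 → 3 → 7, so m(8) = 7.
  α_3 = 4: Horner steps 10 → 2 → 4, so m(4) = 4.
  α_4 = 12: Horner steps 10 → 4 → 5, so m(12) = 5.
  α_5 = 11: Horner steps 10 → 7 → 8, so m(11) = 8.
  α_6 = 10: Horner steps 10 → 10 → 5, so m(10) = 5.
Codeword c = [11, 7, 4, 5, 8, 5] ∈ F_13^6.


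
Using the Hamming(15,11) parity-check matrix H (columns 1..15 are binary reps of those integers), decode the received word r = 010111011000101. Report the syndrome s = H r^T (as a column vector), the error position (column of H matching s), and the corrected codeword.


s = (0, 1, 1, 0)^T, error position = 6, corrected codeword c = 010110011000101

Compute s = H r^T mod 2 one row at a time:
  s_1 = 1 + 1 + 0 + 0 + 0 + 1 + 0 + 1 = 4 ≡ 0 (mod 2).
  s_2 = 1 + 1 + 1 + 0 + 0 + 1 + 0 + 1 = 5 ≡ 1 (mod 2).
  s_3 = 1 + 0 + 1 + 0 + 0 + 0 + 0 + 1 = 3 ≡ 1 (mod 2).
  s_4 = 0 + 0 + 1 + 0 + 1 + 0 + 1 + 1 = 4 ≡ 0 (mod 2).
s = (0, 1, 1, 0)^T — this equals column 6 of H (binary 0110), so error is at position 6.
Correct: flip bit 6 of r = 010111011000101 to get c = 010110011000101.


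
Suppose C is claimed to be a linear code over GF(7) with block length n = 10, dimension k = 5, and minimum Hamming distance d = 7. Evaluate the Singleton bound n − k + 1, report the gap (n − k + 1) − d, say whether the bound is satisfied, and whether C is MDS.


Singleton RHS = n − k + 1 = 6, slack = -1, bound violated (no such code; not MDS).

Singleton bound: d ≤ n − k + 1.
Here n = 10, k = 5, so n − k + 1 = 6.
Given d = 7, check d ≤ 6: NO.
Slack = (n − k + 1) − d = -1.
The slack is negative: d = 7 exceeds n − k + 1 = 6 by 1, so the Singleton bound is violated and no linear [10, 5, 7]_7 code can exist. In particular it is not MDS (MDS requires d = n − k + 1 exactly).
Description: the claimed parameters are [10, 5, 7]_7; such a code would be impossible (violates the Singleton bound).


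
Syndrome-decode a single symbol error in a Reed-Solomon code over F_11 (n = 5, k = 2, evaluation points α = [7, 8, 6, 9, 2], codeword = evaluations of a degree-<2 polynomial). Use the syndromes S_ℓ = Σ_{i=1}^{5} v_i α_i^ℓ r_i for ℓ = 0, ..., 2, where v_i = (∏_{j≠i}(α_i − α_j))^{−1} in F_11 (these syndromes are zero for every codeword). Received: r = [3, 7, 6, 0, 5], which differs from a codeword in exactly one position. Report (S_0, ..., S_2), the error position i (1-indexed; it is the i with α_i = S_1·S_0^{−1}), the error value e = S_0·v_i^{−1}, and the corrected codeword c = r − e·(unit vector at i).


S = (2, 1, 6), error at position 3, error magnitude e = 7, c = [3, 7, 10, 0, 5].

Step 1: column multipliers v_i = (∏_{j≠i}(α_i − α_j))^{−1} mod 11.
  i = 1 (α = 7): (7−8)(7−6)(7−9)(7−2) = (−1)·1·(−2)·5 = 10 ≡ 10, so v_1 = 10^{−1} = 10 (mod 11).
  i = 2 (α = 8): (8−7)(8−6)(8−9)(8−2) = 1·2·(−1)·6 = −12 ≡ 10, so v_2 = 10^{−1} = 10 (mod 11).
  i = 3 (α = 6): (6−7)(6−8)(6−9)(6−2) = (−1)·(−2)·(−3)·4 = −24 ≡ 9, so v_3 = 9^{−1} = 5 (mod 11).
  i = 4 (α = 9): (9−7)(9−8)(9−6)(9−2) = 2·1·3·7 = 42 ≡ 9, so v_4 = 9^{−1} = 5 (mod 11).
  i = 5 (α = 2): (2−7)(2−8)(2−6)(2−9) = (−5)·(−6)·(−4)·(−7) = 840 ≡ 4, so v_5 = 4^{−1} = 3 (mod 11).
  v = [10, 10, 5, 5, 3].
Step 2: syndromes of r = [3, 7, 6, 0, 5] (all sums mod 11).
  S_0 = Σ v_i r_i = 10·3 + 10·7 + 5·6 + 5·0 + 3·5 = 145 ≡ 2.
  S_1 = Σ v_i α_i r_i = 10·7·3 + 10·8·7 + 5·6·6 + 5·9·0 + 3·2·5 = 980 ≡ 1.
  α_i^2 mod 11 = [5, 9, 3, 4, 4].
  S_2 = Σ v_i α_i^2 r_i = 10·5·3 + 10·9·7 + 5·3·6 + 5·4·0 + 3·4·5 = 930 ≡ 6.
  S = (2, 1, 6) ≠ 0, so r is not a codeword (an error is present).
Step 3: locate the error. For a single error e at position i, S_ℓ = v_i·e·α_i^ℓ, so α_err = S_1/S_0.
  S_0^{−1} = 2^{−1} = 6 (mod 11), so α_err = 1·6 = 6 ≡ 6 = α_3. Error position i = 3.
  Consistency check: S_2/S_1 = 6·1 = 6 ≡ 6 = α_err ✓ (single-error assumption holds).
Step 4: error magnitude e = S_0/v_3 = S_0·∏_{j≠3}(α_3 − α_j) = 2·9 = 18 ≡ 7 (mod 11).
Step 5: correct position 3: c_3 = r_3 − e = 6 − 7 ≡ 10 (mod 11). Hence c = [3, 7, 10, 0, 5].
  Check: interpolating c through the α_i gives m(x) = 8 + 4·x (degree < 2) with m(α_i) = c_i for every i, so c is indeed a codeword.


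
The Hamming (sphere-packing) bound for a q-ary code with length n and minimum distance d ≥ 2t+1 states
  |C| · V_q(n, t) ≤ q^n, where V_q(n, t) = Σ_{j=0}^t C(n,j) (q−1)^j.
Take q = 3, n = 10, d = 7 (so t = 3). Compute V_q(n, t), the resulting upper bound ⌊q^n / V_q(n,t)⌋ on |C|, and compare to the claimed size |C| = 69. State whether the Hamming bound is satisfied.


V_q(n, t) = 1161, q^n = 59049, Hamming bound = 50, |C| = 69 > bound (violated).

Step 1: Compute V_q(n, t) = Σ_{j=0}^3 C(n, j) (q−1)^j.
  j = 0: C(10,0)·(2)^0 = 1·1 = 1.
  j = 1: C(10,1)·(2)^1 = 10·2 = 20.
  j = 2: C(10,2)·(2)^2 = 45·4 = 180.
  j = 3: C(10,3)·(2)^3 = 120·8 = 960.
  V_q(n, t) = 1 + 20 + 180 + 960 = 1161.
Step 2: q^n = 3^10 = 59049.
Step 3: Hamming bound ⌊q^n / V_q(n,t)⌋ = ⌊59049/1161⌋ = 50.
Step 4: Compare |C| = 69 to 50: violated.
The claimed |C| lies above the Hamming bound, so no 3-ary code of length 10 with d ≥ 7 can have 69 codewords.


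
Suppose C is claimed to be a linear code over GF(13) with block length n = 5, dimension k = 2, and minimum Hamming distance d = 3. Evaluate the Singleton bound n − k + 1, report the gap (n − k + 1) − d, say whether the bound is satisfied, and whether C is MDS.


Singleton RHS = n − k + 1 = 4, slack = 1, bound satisfied, not MDS.

Singleton bound: d ≤ n − k + 1.
Here n = 5, k = 2, so n − k + 1 = 4.
Given d = 3, check d ≤ 4: YES.
Slack = (n − k + 1) − d = 1.
The code is NOT MDS (slack = 1 > 0).
Description: the claimed parameters are [5, 2, 3]_13; such a code would be non-MDS.


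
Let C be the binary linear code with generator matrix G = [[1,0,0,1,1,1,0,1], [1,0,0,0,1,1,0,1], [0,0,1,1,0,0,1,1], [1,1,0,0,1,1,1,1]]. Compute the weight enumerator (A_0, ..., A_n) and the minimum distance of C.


Weight distribution: A_0 = 1, A_1 = 1, A_2 = 1, A_3 = 3, A_4 = 3, A_5 = 3, A_6 = 3, A_7 = 1. Minimum distance d = 1.

Enumerate all 2^4 = 16 messages m ∈ F_2^4.
For each, compute codeword c = mG in F_2^8, then tally its weight.
  m = 0000 → c = 00000000, weight = 0.
  m = 1000 → c = 10011101, weight = 5.
  m = 0100 → c = 10001101, weight = 4.
  m = 1100 → c = 00010000, weight = 1.
  m = 0010 → c = 00110011, weight = 4.
  m = 1010 → c = 10101110, weight = 5.
  m = 0110 → c = 10111110, weight = 6.
  m = 1110 → c = 00100011, weight = 3.
  m = 0001 → c = 11001111, weight = 6.
  m = 1001 → c = 01010010, weight = 3.
  m = 0101 → c = 01000010, weight = 2.
  m = 1101 → c = 11011111, weight = 7.
  m = 0011 → c = 11111100, weight = 6.
  m = 1011 → c = 01100001, weight = 3.
  m = 0111 → c = 01110001, weight = 4.
  m = 1111 → c = 11101100, weight = 5.
Tally weights:
  weight 0: 1 codewords.
  weight 1: 1 codewords.
  weight 2: 1 codewords.
  weight 3: 3 codewords.
  weight 4: 3 codewords.
  weight 5: 3 codewords.
  weight 6: 3 codewords.
  weight 7: 1 codewords.
Minimum distance d = smallest w > 0 with A_w > 0 = 1.
Sanity: Σ A_w = 16 = 2^4 = 16 ✓.


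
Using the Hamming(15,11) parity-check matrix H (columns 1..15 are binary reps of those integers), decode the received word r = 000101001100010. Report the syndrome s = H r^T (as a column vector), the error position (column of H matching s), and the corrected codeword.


s = (1, 1, 1, 1)^T, error position = 15, corrected codeword c = 000101001100011

Compute s = H r^T mod 2 one row at a time:
  s_1 = 0 + 1 + 1 + 0 + 0 + 0 + 1 + 0 = 3 ≡ 1 (mod 2).
  s_2 = 1 + 0 + 1 + 0 + 0 + 0 + 1 + 0 = 3 ≡ 1 (mod 2).
  s_3 = 0 + 0 + 1 + 0 + 1 + 0 + 1 + 0 = 3 ≡ 1 (mod 2).
  s_4 = 0 + 0 + 0 + 0 + 1 + 0 + 0 + 0 = 1 ≡ 1 (mod 2).
s = (1, 1, 1, 1)^T — this equals column 15 of H (binary 1111), so error is at position 15.
Correct: flip bit 15 of r = 000101001100010 to get c = 000101001100011.


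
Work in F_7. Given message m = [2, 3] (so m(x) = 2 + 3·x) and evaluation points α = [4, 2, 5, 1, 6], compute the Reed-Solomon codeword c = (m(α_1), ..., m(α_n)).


c = [0, 1, 3, 5, 6]

Message polynomial: m(x) = 2 + 3·x (mod 7).
For each evaluation point α_i, compute m(α_i) mod 7:
  α_1 = 4: Horner steps 3 → 0, so m(4) = 0.
  α_2 = 2: Horner steps 3 → 1, so m(2) = 1.
  α_3 = 5: Horner steps 3 → 3, so m(5) = 3.
  α_4 = 1: Horner steps 3 → 5, so m(1) = 5.
  α_5 = 6: Horner steps 3 → 6, so m(6) = 6.
Codeword c = [0, 1, 3, 5, 6] ∈ F_7^5.


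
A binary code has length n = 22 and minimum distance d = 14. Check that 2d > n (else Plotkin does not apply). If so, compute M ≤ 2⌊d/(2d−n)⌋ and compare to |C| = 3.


Plotkin bound M ≤ 4; given |C| = 3 ≤ bound (satisfied).

Check applicability: 2d = 28, n = 22.
2d − n = 6 > 0, so Plotkin applies.
Compute d/(2d−n) = 14/6 ≈ 2.3333.
⌊d/(2d−n)⌋ = 2.
Plotkin bound: M ≤ 2·2 = 4.
Given |C| = 3, check: satisfied.
This |C| is below the Plotkin bound.


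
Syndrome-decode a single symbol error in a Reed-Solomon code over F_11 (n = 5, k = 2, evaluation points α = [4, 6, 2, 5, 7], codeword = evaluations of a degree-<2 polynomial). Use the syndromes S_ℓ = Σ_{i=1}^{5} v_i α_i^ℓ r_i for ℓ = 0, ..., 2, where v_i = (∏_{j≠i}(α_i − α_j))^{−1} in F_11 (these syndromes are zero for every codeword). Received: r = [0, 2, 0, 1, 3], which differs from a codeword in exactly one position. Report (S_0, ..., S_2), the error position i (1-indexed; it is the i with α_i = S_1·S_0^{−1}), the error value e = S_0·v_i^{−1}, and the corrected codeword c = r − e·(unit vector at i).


S = (9, 7, 3), error at position 3, error magnitude e = 2, c = [0, 2, 9, 1, 3].

Step 1: column multipliers v_i = (∏_{j≠i}(α_i − α_j))^{−1} mod 11.
  i = 1 (α = 4): (4−6)(4−2)(4−5)(4−7) = (−2)·2·(−1)·(−3) = −12 ≡ 10, so v_1 = 10^{−1} = 10 (mod 11).
  i = 2 (α = 6): (6−4)(6−2)(6−5)(6−7) = 2·4·1·(−1) = −8 ≡ 3, so v_2 = 3^{−1} = 4 (mod 11).
  i = 3 (α = 2): (2−4)(2−6)(2−5)(2−7) = (−2)·(−4)·(−3)·(−5) = 120 ≡ 10, so v_3 = 10^{−1} = 10 (mod 11).
  i = 4 (α = 5): (5−4)(5−6)(5−2)(5−7) = 1·(−1)·3·(−2) = 6 ≡ 6, so v_4 = 6^{−1} = 2 (mod 11).
  i = 5 (α = 7): (7−4)(7−6)(7−2)(7−5) = 3·1·5·2 = 30 ≡ 8, so v_5 = 8^{−1} = 7 (mod 11).
  v = [10, 4, 10, 2, 7].
Step 2: syndromes of r = [0, 2, 0, 1, 3] (all sums mod 11).
  S_0 = Σ v_i r_i = 10·0 + 4·2 + 10·0 + 2·1 + 7·3 = 31 ≡ 9.
  S_1 = Σ v_i α_i r_i = 10·4·0 + 4·6·2 + 10·2·0 + 2·5·1 + 7·7·3 = 205 ≡ 7.
  α_i^2 mod 11 = [5, 3, 4, 3, 5].
  S_2 = Σ v_i α_i^2 r_i = 10·5·0 + 4·3·2 + 10·4·0 + 2·3·1 + 7·5·3 = 135 ≡ 3.
  S = (9, 7, 3) ≠ 0, so r is not a codeword (an error is present).
Step 3: locate the error. For a single error e at position i, S_ℓ = v_i·e·α_i^ℓ, so α_err = S_1/S_0.
  S_0^{−1} = 9^{−1} = 5 (mod 11), so α_err = 7·5 = 35 ≡ 2 = α_3. Error position i = 3.
  Consistency check: S_2/S_1 = 3·8 = 24 ≡ 2 = α_err ✓ (single-error assumption holds).
Step 4: error magnitude e = S_0/v_3 = S_0·∏_{j≠3}(α_3 − α_j) = 9·10 = 90 ≡ 2 (mod 11).
Step 5: correct position 3: c_3 = r_3 − e = 0 − 2 ≡ 9 (mod 11). Hence c = [0, 2, 9, 1, 3].
  Check: interpolating c through the α_i gives m(x) = 7 + 1·x (degree < 2) with m(α_i) = c_i for every i, so c is indeed a codeword.


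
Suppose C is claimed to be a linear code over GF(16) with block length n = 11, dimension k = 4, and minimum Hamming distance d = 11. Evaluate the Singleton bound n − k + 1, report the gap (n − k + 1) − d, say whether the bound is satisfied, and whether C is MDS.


Singleton RHS = n − k + 1 = 8, slack = -3, bound violated (no such code; not MDS).

Singleton bound: d ≤ n − k + 1.
Here n = 11, k = 4, so n − k + 1 = 8.
Given d = 11, check d ≤ 8: NO.
Slack = (n − k + 1) − d = -3.
The slack is negative: d = 11 exceeds n − k + 1 = 8 by 3, so the Singleton bound is violated and no linear [11, 4, 11]_16 code can exist. In particular it is not MDS (MDS requires d = n − k + 1 exactly).
Description: the claimed parameters are [11, 4, 11]_16; such a code would be impossible (violates the Singleton bound).


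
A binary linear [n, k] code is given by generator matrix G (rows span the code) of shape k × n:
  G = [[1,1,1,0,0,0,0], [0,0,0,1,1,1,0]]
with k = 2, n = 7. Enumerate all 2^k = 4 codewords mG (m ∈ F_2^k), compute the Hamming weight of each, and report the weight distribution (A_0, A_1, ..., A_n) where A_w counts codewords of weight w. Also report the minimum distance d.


Weight distribution: A_0 = 1, A_3 = 2, A_6 = 1. Minimum distance d = 3.

Enumerate all 2^2 = 4 messages m ∈ F_2^2.
For each, compute codeword c = mG in F_2^7, then tally its weight.
  m = 00 → c = 0000000, weight = 0.
  m = 10 → c = 1110000, weight = 3.
  m = 01 → c = 0001110, weight = 3.
  m = 11 → c = 1111110, weight = 6.
Tally weights:
  weight 0: 1 codewords.
  weight 3: 2 codewords.
  weight 6: 1 codewords.
Minimum distance d = smallest w > 0 with A_w > 0 = 3.
Sanity: Σ A_w = 4 = 2^2 = 4 ✓.


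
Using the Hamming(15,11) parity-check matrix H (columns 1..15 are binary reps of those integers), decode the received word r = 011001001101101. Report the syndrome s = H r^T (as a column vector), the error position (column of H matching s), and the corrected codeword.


s = (1, 0, 1, 0)^T, error position = 10, corrected codeword c = 011001001001101

Compute s = H r^T mod 2 one row at a time:
  s_1 = 0 + 1 + 1 + 0 + 1 + 1 + 0 + 1 = 5 ≡ 1 (mod 2).
  s_2 = 0 + 0 + 1 + 0 + 1 + 1 + 0 + 1 = 4 ≡ 0 (mod 2).
  s_3 = 1 + 1 + 1 + 0 + 1 + 0 + 0 + 1 = 5 ≡ 1 (mod 2).
  s_4 = 0 + 1 + 0 + 0 + 1 + 0 + 1 + 1 = 4 ≡ 0 (mod 2).
s = (1, 0, 1, 0)^T — this equals column 10 of H (binary 1010), so error is at position 10.
Correct: flip bit 10 of r = 011001001101101 to get c = 011001001001101.


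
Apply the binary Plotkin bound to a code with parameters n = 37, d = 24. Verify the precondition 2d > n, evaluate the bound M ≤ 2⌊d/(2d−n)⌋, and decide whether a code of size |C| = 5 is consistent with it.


Plotkin bound M ≤ 4; given |C| = 5 > bound (violated).

Check applicability: 2d = 48, n = 37.
2d − n = 11 > 0, so Plotkin applies.
Compute d/(2d−n) = 24/11 ≈ 2.1818.
⌊d/(2d−n)⌋ = 2.
Plotkin bound: M ≤ 2·2 = 4.
Given |C| = 5, check: VIOLATED.
This |C| is above the Plotkin bound, so no binary code with n = 37, d = 24 and 5 codewords exists.


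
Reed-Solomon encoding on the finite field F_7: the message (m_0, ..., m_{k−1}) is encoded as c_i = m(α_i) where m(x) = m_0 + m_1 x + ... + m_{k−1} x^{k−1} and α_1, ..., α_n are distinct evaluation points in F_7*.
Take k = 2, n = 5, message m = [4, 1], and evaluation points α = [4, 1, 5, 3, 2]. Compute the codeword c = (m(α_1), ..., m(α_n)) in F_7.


c = [1, 5, 2, 0, 6]

Message polynomial: m(x) = 4 + 1·x (mod 7).
For each evaluation point α_i, compute m(α_i) mod 7:
  α_1 = 4: Horner steps 1 → 1, so m(4) = 1.
  α_2 = 1: Horner steps 1 → 5, so m(1) = 5.
  α_3 = 5: Horner steps 1 → 2, so m(5) = 2.
  α_4 = 3: Horner steps 1 → 0, so m(3) = 0.
  α_5 = 2: Horner steps 1 → 6, so m(2) = 6.
Codeword c = [1, 5, 2, 0, 6] ∈ F_7^5.


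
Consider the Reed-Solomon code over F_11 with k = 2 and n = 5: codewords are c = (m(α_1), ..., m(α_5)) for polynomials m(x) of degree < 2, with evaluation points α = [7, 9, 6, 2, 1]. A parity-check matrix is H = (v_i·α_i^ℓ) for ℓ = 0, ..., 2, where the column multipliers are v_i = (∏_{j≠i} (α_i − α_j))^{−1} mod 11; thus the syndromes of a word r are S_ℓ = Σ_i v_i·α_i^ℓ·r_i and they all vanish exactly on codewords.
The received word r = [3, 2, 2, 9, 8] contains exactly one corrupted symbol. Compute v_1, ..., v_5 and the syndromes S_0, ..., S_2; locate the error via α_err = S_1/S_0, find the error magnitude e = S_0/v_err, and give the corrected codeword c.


S = (5, 1, 9), error at position 2, error magnitude e = 8, c = [3, 5, 2, 9, 8].

Step 1: column multipliers v_i = (∏_{j≠i}(α_i − α_j))^{−1} mod 11.
  i = 1 (α = 7): (7−9)(7−6)(7−2)(7−1) = (−2)·1·5·6 = −60 ≡ 6, so v_1 = 6^{−1} = 2 (mod 11).
  i = 2 (α = 9): (9−7)(9−6)(9−2)(9−1) = 2·3·7·8 = 336 ≡ 6, so v_2 = 6^{−1} = 2 (mod 11).
  i = 3 (α = 6): (6−7)(6−9)(6−2)(6−1) = (−1)·(−3)·4·5 = 60 ≡ 5, so v_3 = 5^{−1} = 9 (mod 11).
  i = 4 (α = 2): (2−7)(2−9)(2−6)(2−1) = (−5)·(−7)·(−4)·1 = −140 ≡ 3, so v_4 = 3^{−1} = 4 (mod 11).
  i = 5 (α = 1): (1−7)(1−9)(1−6)(1−2) = (−6)·(−8)·(−5)·(−1) = 240 ≡ 9, so v_5 = 9^{−1} = 5 (mod 11).
  v = [2, 2, 9, 4, 5].
Step 2: syndromes of r = [3, 2, 2, 9, 8] (all sums mod 11).
  S_0 = Σ v_i r_i = 2·3 + 2·2 + 9·2 + 4·9 + 5·8 = 104 ≡ 5.
  S_1 = Σ v_i α_i r_i = 2·7·3 + 2·9·2 + 9·6·2 + 4·2·9 + 5·1·8 = 298 ≡ 1.
  α_i^2 mod 11 = [5, 4, 3, 4, 1].
  S_2 = Σ v_i α_i^2 r_i = 2·5·3 + 2·4·2 + 9·3·2 + 4·4·9 + 5·1·8 = 284 ≡ 9.
  S = (5, 1, 9) ≠ 0, so r is not a codeword (an error is present).
Step 3: locate the error. For a single error e at position i, S_ℓ = v_i·e·α_i^ℓ, so α_err = S_1/S_0.
  S_0^{−1} = 5^{−1} = 9 (mod 11), so α_err = 1·9 = 9 ≡ 9 = α_2. Error position i = 2.
  Consistency check: S_2/S_1 = 9·1 = 9 ≡ 9 = α_err ✓ (single-error assumption holds).
Step 4: error magnitude e = S_0/v_2 = S_0·∏_{j≠2}(α_2 − α_j) = 5·6 = 30 ≡ 8 (mod 11).
Step 5: correct position 2: c_2 = r_2 − e = 2 − 8 ≡ 5 (mod 11). Hence c = [3, 5, 2, 9, 8].
  Check: interpolating c through the α_i gives m(x) = 7 + 1·x (degree < 2) with m(α_i) = c_i for every i, so c is indeed a codeword.


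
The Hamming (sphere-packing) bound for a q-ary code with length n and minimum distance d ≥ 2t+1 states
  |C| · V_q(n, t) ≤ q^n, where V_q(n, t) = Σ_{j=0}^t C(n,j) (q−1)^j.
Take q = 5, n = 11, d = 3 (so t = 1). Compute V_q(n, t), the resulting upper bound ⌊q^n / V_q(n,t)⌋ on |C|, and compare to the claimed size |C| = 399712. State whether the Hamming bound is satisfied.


V_q(n, t) = 45, q^n = 48828125, Hamming bound = 1085069, |C| = 399712 ≤ bound (satisfied).

Step 1: Compute V_q(n, t) = Σ_{j=0}^1 C(n, j) (q−1)^j.
  j = 0: C(11,0)·(4)^0 = 1·1 = 1.
  j = 1: C(11,1)·(4)^1 = 11·4 = 44.
  V_q(n, t) = 1 + 44 = 45.
Step 2: q^n = 5^11 = 48828125.
Step 3: Hamming bound ⌊q^n / V_q(n,t)⌋ = ⌊48828125/45⌋ = 1085069.
Step 4: Compare |C| = 399712 to 1085069: satisfied.
The claimed |C| lies below the Hamming bound.


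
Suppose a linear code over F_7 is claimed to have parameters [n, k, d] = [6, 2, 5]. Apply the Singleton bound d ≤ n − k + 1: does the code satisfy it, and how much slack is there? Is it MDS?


Singleton RHS = n − k + 1 = 5, slack = 0, bound satisfied, MDS.

Singleton bound: d ≤ n − k + 1.
Here n = 6, k = 2, so n − k + 1 = 5.
Given d = 5, check d ≤ 5: YES.
Slack = (n − k + 1) − d = 0.
The code is MDS (slack = 0).
Description: the claimed parameters are [6, 2, 5]_7; such a code would be MDS (meets Singleton bound).


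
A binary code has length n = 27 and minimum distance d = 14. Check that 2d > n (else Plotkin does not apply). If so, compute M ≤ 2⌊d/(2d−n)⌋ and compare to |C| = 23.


Plotkin bound M ≤ 28; given |C| = 23 ≤ bound (satisfied).

Check applicability: 2d = 28, n = 27.
2d − n = 1 > 0, so Plotkin applies.
Compute d/(2d−n) = 14/1 ≈ 14.0000.
⌊d/(2d−n)⌋ = 14.
Plotkin bound: M ≤ 2·14 = 28.
Given |C| = 23, check: satisfied.
This |C| is below the Plotkin bound.


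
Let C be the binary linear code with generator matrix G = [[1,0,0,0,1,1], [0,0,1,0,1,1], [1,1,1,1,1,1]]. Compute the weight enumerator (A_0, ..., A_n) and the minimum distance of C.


Weight distribution: A_0 = 1, A_2 = 1, A_3 = 4, A_4 = 1, A_6 = 1. Minimum distance d = 2.

Enumerate all 2^3 = 8 messages m ∈ F_2^3.
For each, compute codeword c = mG in F_2^6, then tally its weight.
  m = 000 → c = 000000, weight = 0.
  m = 100 → c = 100011, weight = 3.
  m = 010 → c = 001011, weight = 3.
  m = 110 → c = 101000, weight = 2.
  m = 001 → c = 111111, weight = 6.
  m = 101 → c = 011100, weight = 3.
  m = 011 → c = 110100, weight = 3.
  m = 111 → c = 010111, weight = 4.
Tally weights:
  weight 0: 1 codewords.
  weight 2: 1 codewords.
  weight 3: 4 codewords.
  weight 4: 1 codewords.
  weight 6: 1 codewords.
Minimum distance d = smallest w > 0 with A_w > 0 = 2.
Sanity: Σ A_w = 8 = 2^3 = 8 ✓.


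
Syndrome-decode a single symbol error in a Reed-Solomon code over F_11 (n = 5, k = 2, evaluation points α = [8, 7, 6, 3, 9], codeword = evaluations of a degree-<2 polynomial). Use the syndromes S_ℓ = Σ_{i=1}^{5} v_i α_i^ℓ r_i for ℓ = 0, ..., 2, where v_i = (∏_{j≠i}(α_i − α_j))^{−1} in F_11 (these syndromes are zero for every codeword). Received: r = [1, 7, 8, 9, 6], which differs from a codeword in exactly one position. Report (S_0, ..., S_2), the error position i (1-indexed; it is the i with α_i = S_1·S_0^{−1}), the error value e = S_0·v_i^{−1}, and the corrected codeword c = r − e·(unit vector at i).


S = (7, 9, 10), error at position 3, error magnitude e = 6, c = [1, 7, 2, 9, 6].

Step 1: column multipliers v_i = (∏_{j≠i}(α_i − α_j))^{−1} mod 11.
  i = 1 (α = 8): (8−7)(8−6)(8−3)(8−9) = 1·2·5·(−1) = −10 ≡ 1, so v_1 = 1^{−1} = 1 (mod 11).
  i = 2 (α = 7): (7−8)(7−6)(7−3)(7−9) = (−1)·1·4·(−2) = 8 ≡ 8, so v_2 = 8^{−1} = 7 (mod 11).
  i = 3 (α = 6): (6−8)(6−7)(6−3)(6−9) = (−2)·(−1)·3·(−3) = −18 ≡ 4, so v_3 = 4^{−1} = 3 (mod 11).
  i = 4 (α = 3): (3−8)(3−7)(3−6)(3−9) = (−5)·(−4)·(−3)·(−6) = 360 ≡ 8, so v_4 = 8^{−1} = 7 (mod 11).
  i = 5 (α = 9): (9−8)(9−7)(9−6)(9−3) = 1·2·3·6 = 36 ≡ 3, so v_5 = 3^{−1} = 4 (mod 11).
  v = [1, 7, 3, 7, 4].
Step 2: syndromes of r = [1, 7, 8, 9, 6] (all sums mod 11).
  S_0 = Σ v_i r_i = 1·1 + 7·7 + 3·8 + 7·9 + 4·6 = 161 ≡ 7.
  S_1 = Σ v_i α_i r_i = 1·8·1 + 7·7·7 + 3·6·8 + 7·3·9 + 4·9·6 = 900 ≡ 9.
  α_i^2 mod 11 = [9, 5, 3, 9, 4].
  S_2 = Σ v_i α_i^2 r_i = 1·9·1 + 7·5·7 + 3·3·8 + 7·9·9 + 4·4·6 = 989 ≡ 10.
  S = (7, 9, 10) ≠ 0, so r is not a codeword (an error is present).
Step 3: locate the error. For a single error e at position i, S_ℓ = v_i·e·α_i^ℓ, so α_err = S_1/S_0.
  S_0^{−1} = 7^{−1} = 8 (mod 11), so α_err = 9·8 = 72 ≡ 6 = α_3. Error position i = 3.
  Consistency check: S_2/S_1 = 10·5 = 50 ≡ 6 = α_err ✓ (single-error assumption holds).
Step 4: error magnitude e = S_0/v_3 = S_0·∏_{j≠3}(α_3 − α_j) = 7·4 = 28 ≡ 6 (mod 11).
Step 5: correct position 3: c_3 = r_3 − e = 8 − 6 ≡ 2 (mod 11). Hence c = [1, 7, 2, 9, 6].
  Check: interpolating c through the α_i gives m(x) = 5 + 5·x (degree < 2) with m(α_i) = c_i for every i, so c is indeed a codeword.


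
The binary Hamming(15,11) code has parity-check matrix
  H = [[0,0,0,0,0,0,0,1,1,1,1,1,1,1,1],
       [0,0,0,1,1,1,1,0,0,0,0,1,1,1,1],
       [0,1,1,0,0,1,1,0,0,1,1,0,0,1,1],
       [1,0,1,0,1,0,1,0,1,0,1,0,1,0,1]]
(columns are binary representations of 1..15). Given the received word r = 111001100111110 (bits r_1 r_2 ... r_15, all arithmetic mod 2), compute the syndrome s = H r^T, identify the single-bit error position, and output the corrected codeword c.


s = (1, 1, 1, 1)^T, error position = 15, corrected codeword c = 111001100111111

Compute s = H r^T mod 2 one row at a time:
  s_1 = 0 + 0 + 1 + 1 + 1 + 1 + 1 + 0 = 5 ≡ 1 (mod 2).
  s_2 = 0 + 0 + 1 + 1 + 1 + 1 + 1 + 0 = 5 ≡ 1 (mod 2).
  s_3 = 1 + 1 + 1 + 1 + 1 + 1 + 1 + 0 = 7 ≡ 1 (mod 2).
  s_4 = 1 + 1 + 0 + 1 + 0 + 1 + 1 + 0 = 5 ≡ 1 (mod 2).
s = (1, 1, 1, 1)^T — this equals column 15 of H (binary 1111), so error is at position 15.
Correct: flip bit 15 of r = 111001100111110 to get c = 111001100111111.


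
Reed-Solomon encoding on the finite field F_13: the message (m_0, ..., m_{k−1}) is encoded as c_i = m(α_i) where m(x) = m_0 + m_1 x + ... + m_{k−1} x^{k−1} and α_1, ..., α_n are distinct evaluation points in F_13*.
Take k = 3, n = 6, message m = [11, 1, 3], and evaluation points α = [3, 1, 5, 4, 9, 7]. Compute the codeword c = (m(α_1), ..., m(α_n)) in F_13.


c = [2, 2, 0, 11, 3, 9]

Message polynomial: m(x) = 11 + 1·x + 3·x^2 (mod 13).
For each evaluation point α_i, compute m(α_i) mod 13:
  α_1 = 3: Horner steps 3 → 10 → 2, so m(3) = 2.
  α_2 = 1: Horner steps 3 → 4 → 2, so m(1) = 2.
  α_3 = 5: Horner steps 3 → 3 → 0, so m(5) = 0.
  α_4 = 4: Horner steps 3 → 0 → 11, so m(4) = 11.
  α_5 = 9: Horner steps 3 → 2 → 3, so m(9) = 3.
  α_6 = 7: Horner steps 3 → 9 → 9, so m(7) = 9.
Codeword c = [2, 2, 0, 11, 3, 9] ∈ F_13^6.


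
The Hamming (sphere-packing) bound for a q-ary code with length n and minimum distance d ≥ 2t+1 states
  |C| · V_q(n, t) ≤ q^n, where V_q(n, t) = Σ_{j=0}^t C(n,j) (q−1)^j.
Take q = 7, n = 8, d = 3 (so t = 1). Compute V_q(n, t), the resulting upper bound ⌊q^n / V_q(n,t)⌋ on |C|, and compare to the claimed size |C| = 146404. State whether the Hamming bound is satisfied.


V_q(n, t) = 49, q^n = 5764801, Hamming bound = 117649, |C| = 146404 > bound (violated).

Step 1: Compute V_q(n, t) = Σ_{j=0}^1 C(n, j) (q−1)^j.
  j = 0: C(8,0)·(6)^0 = 1·1 = 1.
  j = 1: C(8,1)·(6)^1 = 8·6 = 48.
  V_q(n, t) = 1 + 48 = 49.
Step 2: q^n = 7^8 = 5764801.
Step 3: Hamming bound ⌊q^n / V_q(n,t)⌋ = ⌊5764801/49⌋ = 117649.
Step 4: Compare |C| = 146404 to 117649: violated.
The claimed |C| lies above the Hamming bound, so no 7-ary code of length 8 with d ≥ 3 can have 146404 codewords.


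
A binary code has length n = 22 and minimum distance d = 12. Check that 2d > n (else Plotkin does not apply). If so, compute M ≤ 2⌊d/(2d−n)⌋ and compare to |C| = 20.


Plotkin bound M ≤ 12; given |C| = 20 > bound (violated).

Check applicability: 2d = 24, n = 22.
2d − n = 2 > 0, so Plotkin applies.
Compute d/(2d−n) = 12/2 ≈ 6.0000.
⌊d/(2d−n)⌋ = 6.
Plotkin bound: M ≤ 2·6 = 12.
Given |C| = 20, check: VIOLATED.
This |C| is above the Plotkin bound, so no binary code with n = 22, d = 12 and 20 codewords exists.


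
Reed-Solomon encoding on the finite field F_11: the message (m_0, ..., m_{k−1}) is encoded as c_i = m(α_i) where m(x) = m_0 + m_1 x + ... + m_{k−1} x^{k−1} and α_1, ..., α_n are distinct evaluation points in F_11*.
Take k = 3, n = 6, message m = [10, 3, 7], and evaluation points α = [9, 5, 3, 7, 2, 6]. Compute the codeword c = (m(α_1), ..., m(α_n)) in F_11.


c = [10, 2, 5, 0, 0, 5]

Message polynomial: m(x) = 10 + 3·x + 7·x^2 (mod 11).
For each evaluation point α_i, compute m(α_i) mod 11:
  α_1 = 9: Horner steps 7 → 0 → 10, so m(9) = 10.
  α_2 = 5: Horner steps 7 → 5 → 2, so m(5) = 2.
  α_3 = 3: Horner steps 7 → 2 → 5, so m(3) = 5.
  α_4 = 7: Horner steps 7 → 8 → 0, so m(7) = 0.
  α_5 = 2: Horner steps 7 → 6 → 0, so m(2) = 0.
  α_6 = 6: Horner steps 7 → 1 → 5, so m(6) = 5.
Codeword c = [10, 2, 5, 0, 0, 5] ∈ F_11^6.


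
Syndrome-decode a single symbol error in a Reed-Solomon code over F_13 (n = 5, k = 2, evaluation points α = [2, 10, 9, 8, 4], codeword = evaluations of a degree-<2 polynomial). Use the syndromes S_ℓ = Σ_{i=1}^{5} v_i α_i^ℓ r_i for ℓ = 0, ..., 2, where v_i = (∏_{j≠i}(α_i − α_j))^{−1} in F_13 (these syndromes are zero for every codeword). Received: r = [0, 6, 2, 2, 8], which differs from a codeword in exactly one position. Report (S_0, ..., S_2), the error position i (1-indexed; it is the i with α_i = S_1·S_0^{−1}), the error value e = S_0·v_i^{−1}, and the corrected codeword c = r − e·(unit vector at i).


S = (12, 5, 1), error at position 4, error magnitude e = 4, c = [0, 6, 2, 11, 8].

Step 1: column multipliers v_i = (∏_{j≠i}(α_i − α_j))^{−1} mod 13.
  i = 1 (α = 2): (2−10)(2−9)(2−8)(2−4) = (−8)·(−7)·(−6)·(−2) = 672 ≡ 9, so v_1 = 9^{−1} = 3 (mod 13).
  i = 2 (α = 10): (10−2)(10−9)(10−8)(10−4) = 8·1·2·6 = 96 ≡ 5, so v_2 = 5^{−1} = 8 (mod 13).
  i = 3 (α = 9): (9−2)(9−10)(9−8)(9−4) = 7·(−1)·1·5 = −35 ≡ 4, so v_3 = 4^{−1} = 10 (mod 13).
  i = 4 (α = 8): (8−2)(8−10)(8−9)(8−4) = 6·(−2)·(−1)·4 = 48 ≡ 9, so v_4 = 9^{−1} = 3 (mod 13).
  i = 5 (α = 4): (4−2)(4−10)(4−9)(4−8) = 2·(−6)·(−5)·(−4) = −240 ≡ 7, so v_5 = 7^{−1} = 2 (mod 13).
  v = [3, 8, 10, 3, 2].
Step 2: syndromes of r = [0, 6, 2, 2, 8] (all sums mod 13).
  S_0 = Σ v_i r_i = 3·0 + 8·6 + 10·2 + 3·2 + 2·8 = 90 ≡ 12.
  S_1 = Σ v_i α_i r_i = 3·2·0 + 8·10·6 + 10·9·2 + 3·8·2 + 2·4·8 = 772 ≡ 5.
  α_i^2 mod 13 = [4, 9, 3, 12, 3].
  S_2 = Σ v_i α_i^2 r_i = 3·4·0 + 8·9·6 + 10·3·2 + 3·12·2 + 2·3·8 = 612 ≡ 1.
  S = (12, 5, 1) ≠ 0, so r is not a codeword (an error is present).
Step 3: locate the error. For a single error e at position i, S_ℓ = v_i·e·α_i^ℓ, so α_err = S_1/S_0.
  S_0^{−1} = 12^{−1} = 12 (mod 13), so α_err = 5·12 = 60 ≡ 8 = α_4. Error position i = 4.
  Consistency check: S_2/S_1 = 1·8 = 8 ≡ 8 = α_err ✓ (single-error assumption holds).
Step 4: error magnitude e = S_0/v_4 = S_0·∏_{j≠4}(α_4 − α_j) = 12·9 = 108 ≡ 4 (mod 13).
Step 5: correct position 4: c_4 = r_4 − e = 2 − 4 ≡ 11 (mod 13). Hence c = [0, 6, 2, 11, 8].
  Check: interpolating c through the α_i gives m(x) = 5 + 4·x (degree < 2) with m(α_i) = c_i for every i, so c is indeed a codeword.


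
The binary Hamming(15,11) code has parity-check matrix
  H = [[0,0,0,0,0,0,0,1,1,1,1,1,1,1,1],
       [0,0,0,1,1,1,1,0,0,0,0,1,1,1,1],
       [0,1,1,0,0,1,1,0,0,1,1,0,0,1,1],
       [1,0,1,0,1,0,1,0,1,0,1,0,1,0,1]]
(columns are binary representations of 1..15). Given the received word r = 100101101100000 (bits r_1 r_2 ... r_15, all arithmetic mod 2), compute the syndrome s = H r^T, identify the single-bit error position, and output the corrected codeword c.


s = (0, 1, 1, 1)^T, error position = 7, corrected codeword c = 100101001100000

Compute s = H r^T mod 2 one row at a time:
  s_1 = 0 + 1 + 1 + 0 + 0 + 0 + 0 + 0 = 2 ≡ 0 (mod 2).
  s_2 = 1 + 0 + 1 + 1 + 0 + 0 + 0 + 0 = 3 ≡ 1 (mod 2).
  s_3 = 0 + 0 + 1 + 1 + 1 + 0 + 0 + 0 = 3 ≡ 1 (mod 2).
  s_4 = 1 + 0 + 0 + 1 + 1 + 0 + 0 + 0 = 3 ≡ 1 (mod 2).
s = (0, 1, 1, 1)^T — this equals column 7 of H (binary 0111), so error is at position 7.
Correct: flip bit 7 of r = 100101101100000 to get c = 100101001100000.


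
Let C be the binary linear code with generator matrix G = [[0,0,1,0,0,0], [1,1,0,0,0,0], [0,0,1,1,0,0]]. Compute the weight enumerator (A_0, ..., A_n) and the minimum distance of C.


Weight distribution: A_0 = 1, A_1 = 2, A_2 = 2, A_3 = 2, A_4 = 1. Minimum distance d = 1.

Enumerate all 2^3 = 8 messages m ∈ F_2^3.
For each, compute codeword c = mG in F_2^6, then tally its weight.
  m = 000 → c = 000000, weight = 0.
  m = 100 → c = 001000, weight = 1.
  m = 010 → c = 110000, weight = 2.
  m = 110 → c = 111000, weight = 3.
  m = 001 → c = 001100, weight = 2.
  m = 101 → c = 000100, weight = 1.
  m = 011 → c = 111100, weight = 4.
  m = 111 → c = 110100, weight = 3.
Tally weights:
  weight 0: 1 codewords.
  weight 1: 2 codewords.
  weight 2: 2 codewords.
  weight 3: 2 codewords.
  weight 4: 1 codewords.
Minimum distance d = smallest w > 0 with A_w > 0 = 1.
Sanity: Σ A_w = 8 = 2^3 = 8 ✓.


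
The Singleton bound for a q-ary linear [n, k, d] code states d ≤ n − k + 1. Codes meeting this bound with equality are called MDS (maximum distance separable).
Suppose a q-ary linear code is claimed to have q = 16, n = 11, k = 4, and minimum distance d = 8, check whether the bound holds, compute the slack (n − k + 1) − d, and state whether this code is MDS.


Singleton RHS = n − k + 1 = 8, slack = 0, bound satisfied, MDS.

Singleton bound: d ≤ n − k + 1.
Here n = 11, k = 4, so n − k + 1 = 8.
Given d = 8, check d ≤ 8: YES.
Slack = (n − k + 1) − d = 0.
The code is MDS (slack = 0).
Description: the claimed parameters are [11, 4, 8]_16; such a code would be MDS (meets Singleton bound).


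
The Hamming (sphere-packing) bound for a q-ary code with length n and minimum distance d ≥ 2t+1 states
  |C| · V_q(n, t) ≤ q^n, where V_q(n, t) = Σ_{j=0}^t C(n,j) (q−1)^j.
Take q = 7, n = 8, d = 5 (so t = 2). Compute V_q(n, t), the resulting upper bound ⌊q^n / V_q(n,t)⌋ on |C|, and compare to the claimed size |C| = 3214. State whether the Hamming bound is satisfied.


V_q(n, t) = 1057, q^n = 5764801, Hamming bound = 5453, |C| = 3214 ≤ bound (satisfied).

Step 1: Compute V_q(n, t) = Σ_{j=0}^2 C(n, j) (q−1)^j.
  j = 0: C(8,0)·(6)^0 = 1·1 = 1.
  j = 1: C(8,1)·(6)^1 = 8·6 = 48.
  j = 2: C(8,2)·(6)^2 = 28·36 = 1008.
  V_q(n, t) = 1 + 48 + 1008 = 1057.
Step 2: q^n = 7^8 = 5764801.
Step 3: Hamming bound ⌊q^n / V_q(n,t)⌋ = ⌊5764801/1057⌋ = 5453.
Step 4: Compare |C| = 3214 to 5453: satisfied.
The claimed |C| lies below the Hamming bound.


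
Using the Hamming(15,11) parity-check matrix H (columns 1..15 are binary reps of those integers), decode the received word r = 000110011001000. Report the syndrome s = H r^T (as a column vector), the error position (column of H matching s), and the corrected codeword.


s = (1, 1, 0, 0)^T, error position = 12, corrected codeword c = 000110011000000

Compute s = H r^T mod 2 one row at a time:
  s_1 = 1 + 1 + 0 + 0 + 1 + 0 + 0 + 0 = 3 ≡ 1 (mod 2).
  s_2 = 1 + 1 + 0 + 0 + 1 + 0 + 0 + 0 = 3 ≡ 1 (mod 2).
  s_3 = 0 + 0 + 0 + 0 + 0 + 0 + 0 + 0 = 0 ≡ 0 (mod 2).
  s_4 = 0 + 0 + 1 + 0 + 1 + 0 + 0 + 0 = 2 ≡ 0 (mod 2).
s = (1, 1, 0, 0)^T — this equals column 12 of H (binary 1100), so error is at position 12.
Correct: flip bit 12 of r = 000110011001000 to get c = 000110011000000.
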